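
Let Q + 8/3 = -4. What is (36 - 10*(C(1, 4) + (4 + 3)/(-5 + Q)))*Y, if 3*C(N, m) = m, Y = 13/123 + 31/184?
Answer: 266815/33948 ≈ 7.8595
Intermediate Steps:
Q = -20/3 (Q = -8/3 - 4 = -20/3 ≈ -6.6667)
Y = 6205/22632 (Y = 13*(1/123) + 31*(1/184) = 13/123 + 31/184 = 6205/22632 ≈ 0.27417)
C(N, m) = m/3
(36 - 10*(C(1, 4) + (4 + 3)/(-5 + Q)))*Y = (36 - 10*((⅓)*4 + (4 + 3)/(-5 - 20/3)))*(6205/22632) = (36 - 10*(4/3 + 7/(-35/3)))*(6205/22632) = (36 - 10*(4/3 + 7*(-3/35)))*(6205/22632) = (36 - 10*(4/3 - ⅗))*(6205/22632) = (36 - 10*11/15)*(6205/22632) = (36 - 22/3)*(6205/22632) = (86/3)*(6205/22632) = 266815/33948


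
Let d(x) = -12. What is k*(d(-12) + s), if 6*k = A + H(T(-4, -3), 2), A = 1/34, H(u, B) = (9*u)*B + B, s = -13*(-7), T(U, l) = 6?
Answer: 98513/68 ≈ 1448.7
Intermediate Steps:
s = 91
H(u, B) = B + 9*B*u (H(u, B) = 9*B*u + B = B + 9*B*u)
A = 1/34 ≈ 0.029412
k = 1247/68 (k = (1/34 + 2*(1 + 9*6))/6 = (1/34 + 2*(1 + 54))/6 = (1/34 + 2*55)/6 = (1/34 + 110)/6 = (⅙)*(3741/34) = 1247/68 ≈ 18.338)
k*(d(-12) + s) = 1247*(-12 + 91)/68 = (1247/68)*79 = 98513/68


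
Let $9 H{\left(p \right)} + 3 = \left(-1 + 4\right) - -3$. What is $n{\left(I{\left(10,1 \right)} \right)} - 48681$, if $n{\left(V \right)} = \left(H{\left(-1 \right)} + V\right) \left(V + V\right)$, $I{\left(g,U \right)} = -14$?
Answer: $- \frac{144895}{3} \approx -48298.0$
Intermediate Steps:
$H{\left(p \right)} = \frac{1}{3}$ ($H{\left(p \right)} = - \frac{1}{3} + \frac{\left(-1 + 4\right) - -3}{9} = - \frac{1}{3} + \frac{3 + 3}{9} = - \frac{1}{3} + \frac{1}{9} \cdot 6 = - \frac{1}{3} + \frac{2}{3} = \frac{1}{3}$)
$n{\left(V \right)} = 2 V \left(\frac{1}{3} + V\right)$ ($n{\left(V \right)} = \left(\frac{1}{3} + V\right) \left(V + V\right) = \left(\frac{1}{3} + V\right) 2 V = 2 V \left(\frac{1}{3} + V\right)$)
$n{\left(I{\left(10,1 \right)} \right)} - 48681 = \frac{2}{3} \left(-14\right) \left(1 + 3 \left(-14\right)\right) - 48681 = \frac{2}{3} \left(-14\right) \left(1 - 42\right) - 48681 = \frac{2}{3} \left(-14\right) \left(-41\right) - 48681 = \frac{1148}{3} - 48681 = - \frac{144895}{3}$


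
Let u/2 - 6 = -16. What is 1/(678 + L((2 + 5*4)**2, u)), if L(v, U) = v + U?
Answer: 1/1142 ≈ 0.00087566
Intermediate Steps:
u = -20 (u = 12 + 2*(-16) = 12 - 32 = -20)
L(v, U) = U + v
1/(678 + L((2 + 5*4)**2, u)) = 1/(678 + (-20 + (2 + 5*4)**2)) = 1/(678 + (-20 + (2 + 20)**2)) = 1/(678 + (-20 + 22**2)) = 1/(678 + (-20 + 484)) = 1/(678 + 464) = 1/1142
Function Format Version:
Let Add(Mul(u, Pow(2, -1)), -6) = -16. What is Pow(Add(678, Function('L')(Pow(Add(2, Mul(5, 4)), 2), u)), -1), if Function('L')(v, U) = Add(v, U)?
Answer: Rational(1, 1142) ≈ 0.00087566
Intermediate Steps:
u = -20 (u = Add(12, Mul(2, -16)) = Add(12, -32) = -20)
Function('L')(v, U) = Add(U, v)
Pow(Add(678, Function('L')(Pow(Add(2, Mul(5, 4)), 2), u)), -1) = Pow(Add(678, Add(-20, Pow(Add(2, Mul(5, 4)), 2))), -1) = Pow(Add(678, Add(-20, Pow(Add(2, 20), 2))), -1) = Pow(Add(678, Add(-20, Pow(22, 2))), -1) = Pow(Add(678, Add(-20, 484)), -1) = Pow(Add(678, 464), -1) = Pow(1142, -1) = Rational(1, 1142)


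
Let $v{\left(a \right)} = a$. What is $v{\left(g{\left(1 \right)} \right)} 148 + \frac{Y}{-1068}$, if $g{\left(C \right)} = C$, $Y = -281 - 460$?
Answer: $\frac{52935}{356} \approx 148.69$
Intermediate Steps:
$Y = -741$ ($Y = -281 - 460 = -741$)
$v{\left(g{\left(1 \right)} \right)} 148 + \frac{Y}{-1068} = 1 \cdot 148 - \frac{741}{-1068} = 148 - - \frac{247}{356} = 148 + \frac{247}{356} = \frac{52935}{356}$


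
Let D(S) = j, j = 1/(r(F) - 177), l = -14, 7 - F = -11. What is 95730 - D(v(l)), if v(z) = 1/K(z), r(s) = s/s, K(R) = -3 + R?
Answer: 16848481/176 ≈ 95730.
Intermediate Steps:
F = 18 (F = 7 - 1*(-11) = 7 + 11 = 18)
r(s) = 1
v(z) = 1/(-3 + z)
j = -1/176 (j = 1/(1 - 177) = 1/(-176) = -1/176 ≈ -0.0056818)
D(S) = -1/176
95730 - D(v(l)) = 95730 - 1*(-1/176) = 95730 + 1/176 = 16848481/176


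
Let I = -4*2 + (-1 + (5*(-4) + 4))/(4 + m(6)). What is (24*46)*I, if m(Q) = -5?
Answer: 9936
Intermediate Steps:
I = 9 (I = -4*2 + (-1 + (5*(-4) + 4))/(4 - 5) = -8 + (-1 + (-20 + 4))/(-1) = -8 + (-1 - 16)*(-1) = -8 - 17*(-1) = -8 + 17 = 9)
(24*46)*I = (24*46)*9 = 1104*9 = 9936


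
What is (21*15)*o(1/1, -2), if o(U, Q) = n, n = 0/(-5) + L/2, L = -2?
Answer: -315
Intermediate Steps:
n = -1 (n = 0/(-5) - 2/2 = 0*(-1/5) - 2*1/2 = 0 - 1 = -1)
o(U, Q) = -1
(21*15)*o(1/1, -2) = (21*15)*(-1) = 315*(-1) = -315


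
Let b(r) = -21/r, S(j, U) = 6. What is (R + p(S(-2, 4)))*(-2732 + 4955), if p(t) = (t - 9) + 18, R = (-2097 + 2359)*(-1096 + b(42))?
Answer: -638596764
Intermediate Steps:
R = -287283 (R = (-2097 + 2359)*(-1096 - 21/42) = 262*(-1096 - 21*1/42) = 262*(-1096 - ½) = 262*(-2193/2) = -287283)
p(t) = 9 + t (p(t) = (-9 + t) + 18 = 9 + t)
(R + p(S(-2, 4)))*(-2732 + 4955) = (-287283 + (9 + 6))*(-2732 + 4955) = (-287283 + 15)*2223 = -287268*2223 = -638596764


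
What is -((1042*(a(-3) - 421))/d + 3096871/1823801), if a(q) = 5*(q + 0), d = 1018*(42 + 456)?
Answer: -185356857433/231150362541 ≈ -0.80189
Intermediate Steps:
d = 506964 (d = 1018*498 = 506964)
a(q) = 5*q
-((1042*(a(-3) - 421))/d + 3096871/1823801) = -((1042*(5*(-3) - 421))/506964 + 3096871/1823801) = -((1042*(-15 - 421))*(1/506964) + 3096871*(1/1823801)) = -((1042*(-436))*(1/506964) + 3096871/1823801) = -(-454312*1/506964 + 3096871/1823801) = -(-113578/126741 + 3096871/1823801) = -1*185356857433/231150362541 = -185356857433/231150362541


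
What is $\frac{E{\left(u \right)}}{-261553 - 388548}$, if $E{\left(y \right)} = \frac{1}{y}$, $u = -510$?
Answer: $\frac{1}{331551510} \approx 3.0161 \cdot 10^{-9}$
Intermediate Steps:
$\frac{E{\left(u \right)}}{-261553 - 388548} = \frac{1}{\left(-510\right) \left(-261553 - 388548\right)} = - \frac{1}{510 \left(-261553 - 388548\right)} = - \frac{1}{510 \left(-650101\right)} = \left(- \frac{1}{510}\right) \left(- \frac{1}{650101}\right) = \frac{1}{331551510}$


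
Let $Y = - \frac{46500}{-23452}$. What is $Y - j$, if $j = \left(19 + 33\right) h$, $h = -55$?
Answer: $\frac{16779805}{5863} \approx 2862.0$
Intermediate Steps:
$Y = \frac{11625}{5863}$ ($Y = \left(-46500\right) \left(- \frac{1}{23452}\right) = \frac{11625}{5863} \approx 1.9828$)
$j = -2860$ ($j = \left(19 + 33\right) \left(-55\right) = 52 \left(-55\right) = -2860$)
$Y - j = \frac{11625}{5863} - -2860 = \frac{11625}{5863} + 2860 = \frac{16779805}{5863}$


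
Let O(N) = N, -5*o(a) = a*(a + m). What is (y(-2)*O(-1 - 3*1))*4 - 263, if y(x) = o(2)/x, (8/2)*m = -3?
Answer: -267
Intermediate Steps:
m = -3/4 (m = (1/4)*(-3) = -3/4 ≈ -0.75000)
o(a) = -a*(-3/4 + a)/5 (o(a) = -a*(a - 3/4)/5 = -a*(-3/4 + a)/5)
y(x) = -1/(2*x) (y(x) = ((1/20)*2*(3 - 4*2))/x = ((1/20)*2*(3 - 8))/x = ((1/20)*2*(-5))/x = -1/(2*x))
(y(-2)*O(-1 - 3*1))*4 - 263 = ((-1/2/(-2))*(-1 - 3*1))*4 - 263 = ((-1/2*(-1/2))*(-1 - 3))*4 - 263 = ((1/4)*(-4))*4 - 263 = -1*4 - 263 = -4 - 263 = -267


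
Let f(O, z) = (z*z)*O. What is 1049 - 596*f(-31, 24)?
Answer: 10643225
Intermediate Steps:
f(O, z) = O*z² (f(O, z) = z²*O = O*z²)
1049 - 596*f(-31, 24) = 1049 - (-18476)*24² = 1049 - (-18476)*576 = 1049 - 596*(-17856) = 1049 + 10642176 = 10643225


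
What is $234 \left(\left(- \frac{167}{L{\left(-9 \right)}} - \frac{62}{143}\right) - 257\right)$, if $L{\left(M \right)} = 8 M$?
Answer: $- \frac{2626655}{44} \approx -59697.0$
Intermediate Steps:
$234 \left(\left(- \frac{167}{L{\left(-9 \right)}} - \frac{62}{143}\right) - 257\right) = 234 \left(\left(- \frac{167}{8 \left(-9\right)} - \frac{62}{143}\right) - 257\right) = 234 \left(\left(- \frac{167}{-72} - \frac{62}{143}\right) - 257\right) = 234 \left(\left(\left(-167\right) \left(- \frac{1}{72}\right) - \frac{62}{143}\right) - 257\right) = 234 \left(\left(\frac{167}{72} - \frac{62}{143}\right) - 257\right) = 234 \left(\frac{19417}{10296} - 257\right) = 234 \left(- \frac{2626655}{10296}\right) = - \frac{2626655}{44}$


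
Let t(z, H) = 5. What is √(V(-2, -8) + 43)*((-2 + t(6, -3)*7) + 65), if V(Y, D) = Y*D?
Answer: 98*√59 ≈ 752.75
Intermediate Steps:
V(Y, D) = D*Y
√(V(-2, -8) + 43)*((-2 + t(6, -3)*7) + 65) = √(-8*(-2) + 43)*((-2 + 5*7) + 65) = √(16 + 43)*((-2 + 35) + 65) = √59*(33 + 65) = √59*98 = 98*√59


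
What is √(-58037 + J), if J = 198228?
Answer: √140191 ≈ 374.42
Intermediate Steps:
√(-58037 + J) = √(-58037 + 198228) = √140191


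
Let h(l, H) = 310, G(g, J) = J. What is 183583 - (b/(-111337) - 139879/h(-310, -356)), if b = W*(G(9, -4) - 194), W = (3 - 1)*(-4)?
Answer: 6351844145273/34514470 ≈ 1.8403e+5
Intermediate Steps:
W = -8 (W = 2*(-4) = -8)
b = 1584 (b = -8*(-4 - 194) = -8*(-198) = 1584)
183583 - (b/(-111337) - 139879/h(-310, -356)) = 183583 - (1584/(-111337) - 139879/310) = 183583 - (1584*(-1/111337) - 139879*1/310) = 183583 - (-1584/111337 - 139879/310) = 183583 - 1*(-15574199263/34514470) = 183583 + 15574199263/34514470 = 6351844145273/34514470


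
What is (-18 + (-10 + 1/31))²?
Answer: 751689/961 ≈ 782.19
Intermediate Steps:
(-18 + (-10 + 1/31))² = (-18 - 309/31)² = (-867/31)² = 751689/961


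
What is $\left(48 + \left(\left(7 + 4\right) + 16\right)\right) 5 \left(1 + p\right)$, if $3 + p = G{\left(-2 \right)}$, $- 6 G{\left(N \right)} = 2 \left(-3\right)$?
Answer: $-375$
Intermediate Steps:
$G{\left(N \right)} = 1$ ($G{\left(N \right)} = - \frac{2 \left(-3\right)}{6} = \left(- \frac{1}{6}\right) \left(-6\right) = 1$)
$p = -2$ ($p = -3 + 1 = -2$)
$\left(48 + \left(\left(7 + 4\right) + 16\right)\right) 5 \left(1 + p\right) = \left(48 + \left(\left(7 + 4\right) + 16\right)\right) 5 \left(1 - 2\right) = \left(48 + \left(11 + 16\right)\right) 5 \left(-1\right) = \left(48 + 27\right) \left(-5\right) = 75 \left(-5\right) = -375$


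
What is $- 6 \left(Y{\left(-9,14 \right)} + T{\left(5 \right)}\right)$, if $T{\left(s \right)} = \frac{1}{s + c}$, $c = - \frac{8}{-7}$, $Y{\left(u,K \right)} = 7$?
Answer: $- \frac{1848}{43} \approx -42.977$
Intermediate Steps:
$c = \frac{8}{7}$ ($c = \left(-8\right) \left(- \frac{1}{7}\right) = \frac{8}{7} \approx 1.1429$)
$T{\left(s \right)} = \frac{1}{\frac{8}{7} + s}$ ($T{\left(s \right)} = \frac{1}{s + \frac{8}{7}} = \frac{1}{\frac{8}{7} + s}$)
$- 6 \left(Y{\left(-9,14 \right)} + T{\left(5 \right)}\right) = - 6 \left(7 + \frac{7}{8 + 7 \cdot 5}\right) = - 6 \left(7 + \frac{7}{8 + 35}\right) = - 6 \left(7 + \frac{7}{43}\right) = \left(-6\right) \frac{308}{43} = - \frac{1848}{43}$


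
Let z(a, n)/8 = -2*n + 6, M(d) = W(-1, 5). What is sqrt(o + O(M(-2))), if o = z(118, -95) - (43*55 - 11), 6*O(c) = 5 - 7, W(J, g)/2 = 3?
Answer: I*sqrt(7077)/3 ≈ 28.042*I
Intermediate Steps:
W(J, g) = 6 (W(J, g) = 2*3 = 6)
M(d) = 6
z(a, n) = 48 - 16*n (z(a, n) = 8*(-2*n + 6) = 8*(6 - 2*n) = 48 - 16*n)
O(c) = -1/3 (O(c) = (5 - 7)/6 = (1/6)*(-2) = -1/3)
o = -786 (o = (48 - 16*(-95)) - (43*55 - 11) = (48 + 1520) - (2365 - 11) = 1568 - 1*2354 = 1568 - 2354 = -786)
sqrt(o + O(M(-2))) = sqrt(-786 - 1/3) = sqrt(-2359/3) = I*sqrt(7077)/3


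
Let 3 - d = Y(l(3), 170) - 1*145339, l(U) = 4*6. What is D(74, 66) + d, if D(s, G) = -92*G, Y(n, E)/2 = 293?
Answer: 138684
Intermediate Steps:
l(U) = 24
Y(n, E) = 586 (Y(n, E) = 2*293 = 586)
d = 144756 (d = 3 - (586 - 1*145339) = 3 - (586 - 145339) = 3 - 1*(-144753) = 3 + 144753 = 144756)
D(74, 66) + d = -92*66 + 144756 = -6072 + 144756 = 138684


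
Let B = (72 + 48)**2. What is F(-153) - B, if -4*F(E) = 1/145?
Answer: -8352001/580 ≈ -14400.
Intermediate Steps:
F(E) = -1/580 (F(E) = -1/4/145 = -1/4*1/145 = -1/580)
B = 14400 (B = 120**2 = 14400)
F(-153) - B = -1/580 - 1*14400 = -1/580 - 14400 = -8352001/580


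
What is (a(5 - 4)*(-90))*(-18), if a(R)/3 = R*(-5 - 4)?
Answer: -43740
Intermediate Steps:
a(R) = -27*R (a(R) = 3*(R*(-5 - 4)) = 3*(R*(-9)) = 3*(-9*R) = -27*R)
(a(5 - 4)*(-90))*(-18) = (-27*(5 - 4)*(-90))*(-18) = (-27*1*(-90))*(-18) = -27*(-90)*(-18) = 2430*(-18) = -43740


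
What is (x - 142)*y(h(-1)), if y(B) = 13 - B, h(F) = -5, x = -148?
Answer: -5220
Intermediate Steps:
(x - 142)*y(h(-1)) = (-148 - 142)*(13 - 1*(-5)) = -290*(13 + 5) = -290*18 = -5220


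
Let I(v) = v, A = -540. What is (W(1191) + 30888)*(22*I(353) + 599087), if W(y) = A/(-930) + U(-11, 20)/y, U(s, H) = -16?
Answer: 692077487321870/36921 ≈ 1.8745e+10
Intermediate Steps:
W(y) = 18/31 - 16/y (W(y) = -540/(-930) - 16/y = -540*(-1/930) - 16/y = 18/31 - 16/y)
(W(1191) + 30888)*(22*I(353) + 599087) = ((18/31 - 16/1191) + 30888)*(22*353 + 599087) = ((18/31 - 16*1/1191) + 30888)*(7766 + 599087) = ((18/31 - 16/1191) + 30888)*606853 = (20942/36921 + 30888)*606853 = (1140436790/36921)*606853 = 692077487321870/36921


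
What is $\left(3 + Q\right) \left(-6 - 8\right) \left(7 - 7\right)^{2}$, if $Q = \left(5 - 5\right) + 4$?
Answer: $0$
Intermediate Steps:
$Q = 4$ ($Q = 0 + 4 = 4$)
$\left(3 + Q\right) \left(-6 - 8\right) \left(7 - 7\right)^{2} = \left(3 + 4\right) \left(-6 - 8\right) \left(7 - 7\right)^{2} = 7 \left(-14\right) 0^{2} = \left(-98\right) 0 = 0$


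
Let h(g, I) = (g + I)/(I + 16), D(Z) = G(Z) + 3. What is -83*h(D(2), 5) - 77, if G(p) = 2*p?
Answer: -871/7 ≈ -124.43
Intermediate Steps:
D(Z) = 3 + 2*Z (D(Z) = 2*Z + 3 = 3 + 2*Z)
h(g, I) = (I + g)/(16 + I)
-83*h(D(2), 5) - 77 = -83*(5 + (3 + 2*2))/(16 + 5) - 77 = -83*(5 + (3 + 4))/21 - 77 = -83*(5 + 7)/21 - 77 = -83*12/21 - 77 = -83*4/7 - 77 = -332/7 - 77 = -871/7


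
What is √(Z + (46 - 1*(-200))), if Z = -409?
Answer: I*√163 ≈ 12.767*I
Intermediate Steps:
√(Z + (46 - 1*(-200))) = √(-409 + (46 - 1*(-200))) = √(-409 + (46 + 200)) = √(-409 + 246) = √(-163) = I*√163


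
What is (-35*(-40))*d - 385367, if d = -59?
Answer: -467967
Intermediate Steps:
(-35*(-40))*d - 385367 = -35*(-40)*(-59) - 385367 = 1400*(-59) - 385367 = -82600 - 385367 = -467967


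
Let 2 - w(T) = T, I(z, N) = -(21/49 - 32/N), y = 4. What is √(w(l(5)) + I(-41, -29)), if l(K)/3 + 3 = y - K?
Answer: √513793/203 ≈ 3.5310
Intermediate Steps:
l(K) = 3 - 3*K (l(K) = -9 + 3*(4 - K) = -9 + (12 - 3*K) = 3 - 3*K)
I(z, N) = -3/7 + 32/N (I(z, N) = -(21*(1/49) - 32/N) = -(3/7 - 32/N) = -3/7 + 32/N)
w(T) = 2 - T
√(w(l(5)) + I(-41, -29)) = √((2 - (3 - 3*5)) + (-3/7 + 32/(-29))) = √((2 - (3 - 15)) + (-3/7 + 32*(-1/29))) = √((2 - 1*(-12)) + (-3/7 - 32/29)) = √((2 + 12) - 311/203) = √(14 - 311/203) = √(2531/203) = √513793/203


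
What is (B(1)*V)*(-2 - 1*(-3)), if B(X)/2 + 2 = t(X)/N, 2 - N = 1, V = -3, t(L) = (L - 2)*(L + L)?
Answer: 24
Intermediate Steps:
t(L) = 2*L*(-2 + L) (t(L) = (-2 + L)*(2*L) = 2*L*(-2 + L))
N = 1 (N = 2 - 1*1 = 2 - 1 = 1)
B(X) = -4 + 4*X*(-2 + X) (B(X) = -4 + 2*((2*X*(-2 + X))/1) = -4 + 2*((2*X*(-2 + X))*1) = -4 + 2*(2*X*(-2 + X)) = -4 + 4*X*(-2 + X))
(B(1)*V)*(-2 - 1*(-3)) = ((-4 + 4*1*(-2 + 1))*(-3))*(-2 - 1*(-3)) = ((-4 + 4*1*(-1))*(-3))*(-2 + 3) = ((-4 - 4)*(-3))*1 = -8*(-3)*1 = 24*1 = 24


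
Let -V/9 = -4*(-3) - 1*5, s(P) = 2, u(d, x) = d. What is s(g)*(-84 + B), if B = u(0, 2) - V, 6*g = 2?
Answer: -42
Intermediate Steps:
g = 1/3 (g = (1/6)*2 = 1/3 ≈ 0.33333)
V = -63 (V = -9*(-4*(-3) - 1*5) = -9*(12 - 5) = -9*7 = -63)
B = 63 (B = 0 - 1*(-63) = 0 + 63 = 63)
s(g)*(-84 + B) = 2*(-84 + 63) = 2*(-21) = -42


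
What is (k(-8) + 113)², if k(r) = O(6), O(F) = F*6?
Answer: 22201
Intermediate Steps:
O(F) = 6*F
k(r) = 36 (k(r) = 6*6 = 36)
(k(-8) + 113)² = (36 + 113)² = 149² = 22201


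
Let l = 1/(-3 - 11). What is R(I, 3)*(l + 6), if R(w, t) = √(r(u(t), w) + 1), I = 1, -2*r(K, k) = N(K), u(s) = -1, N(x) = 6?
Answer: 83*I*√2/14 ≈ 8.3843*I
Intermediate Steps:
r(K, k) = -3 (r(K, k) = -½*6 = -3)
l = -1/14 (l = 1/(-14) = -1/14 ≈ -0.071429)
R(w, t) = I*√2 (R(w, t) = √(-3 + 1) = √(-2) = I*√2)
R(I, 3)*(l + 6) = (I*√2)*(-1/14 + 6) = (I*√2)*(83/14) = 83*I*√2/14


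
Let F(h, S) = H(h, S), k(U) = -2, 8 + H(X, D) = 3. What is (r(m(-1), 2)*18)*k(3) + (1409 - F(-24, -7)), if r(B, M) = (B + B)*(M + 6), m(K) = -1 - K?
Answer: 1414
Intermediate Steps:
H(X, D) = -5 (H(X, D) = -8 + 3 = -5)
F(h, S) = -5
r(B, M) = 2*B*(6 + M) (r(B, M) = (2*B)*(6 + M) = 2*B*(6 + M))
(r(m(-1), 2)*18)*k(3) + (1409 - F(-24, -7)) = ((2*(-1 - 1*(-1))*(6 + 2))*18)*(-2) + (1409 - 1*(-5)) = ((2*(-1 + 1)*8)*18)*(-2) + (1409 + 5) = ((2*0*8)*18)*(-2) + 1414 = (0*18)*(-2) + 1414 = 0*(-2) + 1414 = 0 + 1414 = 1414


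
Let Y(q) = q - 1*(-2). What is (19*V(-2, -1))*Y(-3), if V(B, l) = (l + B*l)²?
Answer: -19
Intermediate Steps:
Y(q) = 2 + q (Y(q) = q + 2 = 2 + q)
(19*V(-2, -1))*Y(-3) = (19*((-1)²*(1 - 2)²))*(2 - 3) = (19*(1*(-1)²))*(-1) = (19*(1*1))*(-1) = (19*1)*(-1) = 19*(-1) = -19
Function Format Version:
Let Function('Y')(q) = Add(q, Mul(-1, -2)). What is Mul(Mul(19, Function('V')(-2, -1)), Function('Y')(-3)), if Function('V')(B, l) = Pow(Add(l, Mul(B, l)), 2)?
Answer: -19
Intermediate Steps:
Function('Y')(q) = Add(2, q) (Function('Y')(q) = Add(q, 2) = Add(2, q))
Mul(Mul(19, Function('V')(-2, -1)), Function('Y')(-3)) = Mul(Mul(19, Mul(Pow(-1, 2), Pow(Add(1, -2), 2))), Add(2, -3)) = Mul(Mul(19, Mul(1, Pow(-1, 2))), -1) = Mul(Mul(19, Mul(1, 1)), -1) = Mul(Mul(19, 1), -1) = Mul(19, -1) = -19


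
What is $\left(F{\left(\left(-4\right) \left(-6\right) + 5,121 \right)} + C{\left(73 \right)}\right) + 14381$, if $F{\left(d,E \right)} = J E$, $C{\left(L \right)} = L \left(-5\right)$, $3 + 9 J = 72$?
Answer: $\frac{44831}{3} \approx 14944.0$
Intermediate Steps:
$J = \frac{23}{3}$ ($J = - \frac{1}{3} + \frac{1}{9} \cdot 72 = - \frac{1}{3} + 8 = \frac{23}{3} \approx 7.6667$)
$C{\left(L \right)} = - 5 L$
$F{\left(d,E \right)} = \frac{23 E}{3}$
$\left(F{\left(\left(-4\right) \left(-6\right) + 5,121 \right)} + C{\left(73 \right)}\right) + 14381 = \left(\frac{23}{3} \cdot 121 - 365\right) + 14381 = \left(\frac{2783}{3} - 365\right) + 14381 = \frac{1688}{3} + 14381 = \frac{44831}{3}$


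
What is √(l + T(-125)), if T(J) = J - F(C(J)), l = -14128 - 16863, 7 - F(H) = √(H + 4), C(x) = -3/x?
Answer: √(-778075 + √2515)/5 ≈ 176.41*I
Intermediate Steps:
F(H) = 7 - √(4 + H) (F(H) = 7 - √(H + 4) = 7 - √(4 + H))
l = -30991
T(J) = -7 + J + √(4 - 3/J) (T(J) = J - (7 - √(4 - 3/J)) = J + (-7 + √(4 - 3/J)) = -7 + J + √(4 - 3/J))
√(l + T(-125)) = √(-30991 + (-7 - 125 + √(4 - 3/(-125)))) = √(-30991 + (-7 - 125 + √(4 - 3*(-1/125)))) = √(-30991 + (-7 - 125 + √(4 + 3/125))) = √(-30991 + (-7 - 125 + √(503/125))) = √(-30991 + (-7 - 125 + √2515/25)) = √(-30991 + (-132 + √2515/25)) = √(-31123 + √2515/25)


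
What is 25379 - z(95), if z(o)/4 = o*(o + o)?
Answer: -46821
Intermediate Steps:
z(o) = 8*o² (z(o) = 4*(o*(o + o)) = 4*(o*(2*o)) = 4*(2*o²) = 8*o²)
25379 - z(95) = 25379 - 8*95² = 25379 - 8*9025 = 25379 - 1*72200 = 25379 - 72200 = -46821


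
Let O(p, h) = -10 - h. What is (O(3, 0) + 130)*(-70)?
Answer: -8400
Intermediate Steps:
(O(3, 0) + 130)*(-70) = ((-10 - 1*0) + 130)*(-70) = ((-10 + 0) + 130)*(-70) = (-10 + 130)*(-70) = 120*(-70) = -8400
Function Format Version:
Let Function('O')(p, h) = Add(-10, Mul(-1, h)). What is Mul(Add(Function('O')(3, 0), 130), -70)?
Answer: -8400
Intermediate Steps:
Mul(Add(Function('O')(3, 0), 130), -70) = Mul(Add(Add(-10, Mul(-1, 0)), 130), -70) = Mul(Add(Add(-10, 0), 130), -70) = Mul(Add(-10, 130), -70) = Mul(120, -70) = -8400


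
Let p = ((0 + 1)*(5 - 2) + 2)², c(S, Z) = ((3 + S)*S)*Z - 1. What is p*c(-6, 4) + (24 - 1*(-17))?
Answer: 1816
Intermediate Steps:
c(S, Z) = -1 + S*Z*(3 + S) (c(S, Z) = (S*(3 + S))*Z - 1 = S*Z*(3 + S) - 1 = -1 + S*Z*(3 + S))
p = 25 (p = (1*3 + 2)² = (3 + 2)² = 5² = 25)
p*c(-6, 4) + (24 - 1*(-17)) = 25*(-1 + 4*(-6)² + 3*(-6)*4) + (24 - 1*(-17)) = 25*(-1 + 4*36 - 72) + (24 + 17) = 25*(-1 + 144 - 72) + 41 = 25*71 + 41 = 1775 + 41 = 1816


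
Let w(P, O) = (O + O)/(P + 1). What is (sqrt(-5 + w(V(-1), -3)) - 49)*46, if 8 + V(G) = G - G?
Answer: -2254 + 46*I*sqrt(203)/7 ≈ -2254.0 + 93.628*I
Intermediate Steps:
V(G) = -8 (V(G) = -8 + (G - G) = -8 + 0 = -8)
w(P, O) = 2*O/(1 + P) (w(P, O) = (2*O)/(1 + P) = 2*O/(1 + P))
(sqrt(-5 + w(V(-1), -3)) - 49)*46 = (sqrt(-5 + 2*(-3)/(1 - 8)) - 49)*46 = (sqrt(-5 + 2*(-3)/(-7)) - 49)*46 = (sqrt(-5 + 2*(-3)*(-1/7)) - 49)*46 = (sqrt(-5 + 6/7) - 49)*46 = (sqrt(-29/7) - 49)*46 = (I*sqrt(203)/7 - 49)*46 = (-49 + I*sqrt(203)/7)*46 = -2254 + 46*I*sqrt(203)/7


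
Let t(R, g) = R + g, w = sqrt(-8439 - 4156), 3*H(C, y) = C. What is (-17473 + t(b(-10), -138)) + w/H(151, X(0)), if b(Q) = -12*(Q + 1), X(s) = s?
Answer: -17503 + 3*I*sqrt(12595)/151 ≈ -17503.0 + 2.2297*I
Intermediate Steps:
H(C, y) = C/3
b(Q) = -12 - 12*Q (b(Q) = -12*(1 + Q) = -12 - 12*Q)
w = I*sqrt(12595) (w = sqrt(-12595) = I*sqrt(12595) ≈ 112.23*I)
(-17473 + t(b(-10), -138)) + w/H(151, X(0)) = (-17473 + ((-12 - 12*(-10)) - 138)) + (I*sqrt(12595))/(((1/3)*151)) = (-17473 + ((-12 + 120) - 138)) + (I*sqrt(12595))/(151/3) = (-17473 + (108 - 138)) + (I*sqrt(12595))*(3/151) = (-17473 - 30) + 3*I*sqrt(12595)/151 = -17503 + 3*I*sqrt(12595)/151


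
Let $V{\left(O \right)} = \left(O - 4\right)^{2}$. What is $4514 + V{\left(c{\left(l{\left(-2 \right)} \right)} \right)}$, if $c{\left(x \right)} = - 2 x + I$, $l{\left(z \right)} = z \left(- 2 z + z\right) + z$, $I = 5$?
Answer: $4683$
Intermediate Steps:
$l{\left(z \right)} = z - z^{2}$ ($l{\left(z \right)} = z \left(- z\right) + z = - z^{2} + z = z - z^{2}$)
$c{\left(x \right)} = 5 - 2 x$ ($c{\left(x \right)} = - 2 x + 5 = 5 - 2 x$)
$V{\left(O \right)} = \left(-4 + O\right)^{2}$
$4514 + V{\left(c{\left(l{\left(-2 \right)} \right)} \right)} = 4514 + \left(-4 - \left(-5 + 2 \left(- 2 \left(1 - -2\right)\right)\right)\right)^{2} = 4514 + \left(-4 - \left(-5 + 2 \left(- 2 \left(1 + 2\right)\right)\right)\right)^{2} = 4514 + \left(-4 - \left(-5 + 2 \left(\left(-2\right) 3\right)\right)\right)^{2} = 4514 + \left(-4 + \left(5 - -12\right)\right)^{2} = 4514 + \left(-4 + \left(5 + 12\right)\right)^{2} = 4514 + \left(-4 + 17\right)^{2} = 4514 + 13^{2} = 4514 + 169 = 4683$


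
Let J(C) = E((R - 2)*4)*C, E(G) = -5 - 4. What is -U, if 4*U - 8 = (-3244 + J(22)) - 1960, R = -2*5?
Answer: 2697/2 ≈ 1348.5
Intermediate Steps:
R = -10
E(G) = -9
J(C) = -9*C
U = -2697/2 (U = 2 + ((-3244 - 9*22) - 1960)/4 = 2 + ((-3244 - 198) - 1960)/4 = 2 + (-3442 - 1960)/4 = 2 + (¼)*(-5402) = 2 - 2701/2 = -2697/2 ≈ -1348.5)
-U = -1*(-2697/2) = 2697/2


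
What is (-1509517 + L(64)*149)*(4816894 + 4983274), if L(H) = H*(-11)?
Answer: -15821518621384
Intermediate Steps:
L(H) = -11*H
(-1509517 + L(64)*149)*(4816894 + 4983274) = (-1509517 - 11*64*149)*(4816894 + 4983274) = (-1509517 - 704*149)*9800168 = (-1509517 - 104896)*9800168 = -1614413*9800168 = -15821518621384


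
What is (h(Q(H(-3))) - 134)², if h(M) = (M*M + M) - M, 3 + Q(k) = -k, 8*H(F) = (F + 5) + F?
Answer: 64754209/4096 ≈ 15809.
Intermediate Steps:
H(F) = 5/8 + F/4 (H(F) = ((F + 5) + F)/8 = ((5 + F) + F)/8 = (5 + 2*F)/8 = 5/8 + F/4)
Q(k) = -3 - k
h(M) = M² (h(M) = (M² + M) - M = (M + M²) - M = M²)
(h(Q(H(-3))) - 134)² = ((-3 - (5/8 + (¼)*(-3)))² - 134)² = ((-3 - (5/8 - ¾))² - 134)² = ((-3 - 1*(-⅛))² - 134)² = ((-3 + ⅛)² - 134)² = ((-23/8)² - 134)² = (529/64 - 134)² = (-8047/64)² = 64754209/4096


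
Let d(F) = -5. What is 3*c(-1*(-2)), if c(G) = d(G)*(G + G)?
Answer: -60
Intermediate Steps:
c(G) = -10*G (c(G) = -5*(G + G) = -10*G)
3*c(-1*(-2)) = 3*(-(-10)*(-2)) = 3*(-10*2) = 3*(-20) = -60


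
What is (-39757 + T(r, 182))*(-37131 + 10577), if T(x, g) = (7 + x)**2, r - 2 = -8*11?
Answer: 889983864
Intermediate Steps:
r = -86 (r = 2 - 8*11 = 2 - 88 = -86)
(-39757 + T(r, 182))*(-37131 + 10577) = (-39757 + (7 - 86)**2)*(-37131 + 10577) = (-39757 + (-79)**2)*(-26554) = (-39757 + 6241)*(-26554) = -33516*(-26554) = 889983864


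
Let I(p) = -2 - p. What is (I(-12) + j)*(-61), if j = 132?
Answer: -8662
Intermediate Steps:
(I(-12) + j)*(-61) = ((-2 - 1*(-12)) + 132)*(-61) = ((-2 + 12) + 132)*(-61) = (10 + 132)*(-61) = 142*(-61) = -8662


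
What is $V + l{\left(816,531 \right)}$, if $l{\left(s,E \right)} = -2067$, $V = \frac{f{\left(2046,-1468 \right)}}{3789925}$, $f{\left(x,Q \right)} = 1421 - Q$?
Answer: $- \frac{7833772086}{3789925} \approx -2067.0$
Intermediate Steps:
$V = \frac{2889}{3789925}$ ($V = \frac{1421 - -1468}{3789925} = \left(1421 + 1468\right) \frac{1}{3789925} = 2889 \cdot \frac{1}{3789925} = \frac{2889}{3789925} \approx 0.00076228$)
$V + l{\left(816,531 \right)} = \frac{2889}{3789925} - 2067 = - \frac{7833772086}{3789925}$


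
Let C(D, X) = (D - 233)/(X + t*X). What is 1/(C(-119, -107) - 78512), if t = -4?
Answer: -321/25202704 ≈ -1.2737e-5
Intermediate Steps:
C(D, X) = -(-233 + D)/(3*X) (C(D, X) = (D - 233)/(X - 4*X) = (-233 + D)/((-3*X)) = (-233 + D)*(-1/(3*X)) = -(-233 + D)/(3*X))
1/(C(-119, -107) - 78512) = 1/((1/3)*(233 - 1*(-119))/(-107) - 78512) = 1/((1/3)*(-1/107)*(233 + 119) - 78512) = 1/((1/3)*(-1/107)*352 - 78512) = 1/(-352/321 - 78512) = 1/(-25202704/321) = -321/25202704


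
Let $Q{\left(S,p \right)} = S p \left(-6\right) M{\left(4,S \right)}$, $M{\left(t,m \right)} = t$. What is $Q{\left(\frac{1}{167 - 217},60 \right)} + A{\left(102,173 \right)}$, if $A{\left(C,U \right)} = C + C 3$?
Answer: $\frac{2184}{5} \approx 436.8$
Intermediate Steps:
$A{\left(C,U \right)} = 4 C$ ($A{\left(C,U \right)} = C + 3 C = 4 C$)
$Q{\left(S,p \right)} = - 24 S p$ ($Q{\left(S,p \right)} = S p \left(-6\right) 4 = - 6 S p 4 = - 24 S p$)
$Q{\left(\frac{1}{167 - 217},60 \right)} + A{\left(102,173 \right)} = \left(-24\right) \frac{1}{167 - 217} \cdot 60 + 4 \cdot 102 = \left(-24\right) \frac{1}{-50} \cdot 60 + 408 = \left(-24\right) \left(- \frac{1}{50}\right) 60 + 408 = \frac{144}{5} + 408 = \frac{2184}{5}$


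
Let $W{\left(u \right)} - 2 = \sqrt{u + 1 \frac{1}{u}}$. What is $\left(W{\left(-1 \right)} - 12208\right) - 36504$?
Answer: $-48710 + i \sqrt{2} \approx -48710.0 + 1.4142 i$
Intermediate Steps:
$W{\left(u \right)} = 2 + \sqrt{u + \frac{1}{u}}$ ($W{\left(u \right)} = 2 + \sqrt{u + 1 \frac{1}{u}} = 2 + \sqrt{u + \frac{1}{u}}$)
$\left(W{\left(-1 \right)} - 12208\right) - 36504 = \left(\left(2 + \sqrt{-1 + \frac{1}{-1}}\right) - 12208\right) - 36504 = \left(\left(2 + \sqrt{-1 - 1}\right) - 12208\right) - 36504 = \left(\left(2 + \sqrt{-2}\right) - 12208\right) - 36504 = \left(\left(2 + i \sqrt{2}\right) - 12208\right) - 36504 = \left(-12206 + i \sqrt{2}\right) - 36504 = -48710 + i \sqrt{2}$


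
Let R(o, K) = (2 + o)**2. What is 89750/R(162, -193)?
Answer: 44875/13448 ≈ 3.3369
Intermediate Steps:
89750/R(162, -193) = 89750/((2 + 162)**2) = 89750/(164**2) = 89750/26896 = 89750*(1/26896) = 44875/13448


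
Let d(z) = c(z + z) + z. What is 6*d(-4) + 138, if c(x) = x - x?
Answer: 114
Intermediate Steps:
c(x) = 0
d(z) = z (d(z) = 0 + z = z)
6*d(-4) + 138 = 6*(-4) + 138 = -24 + 138 = 114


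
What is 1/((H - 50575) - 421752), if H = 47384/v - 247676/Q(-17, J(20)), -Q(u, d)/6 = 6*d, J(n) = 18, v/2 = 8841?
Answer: -477414/225311767717 ≈ -2.1189e-6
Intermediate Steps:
v = 17682 (v = 2*8841 = 17682)
Q(u, d) = -36*d
H = 183754661/477414 (H = 47384/17682 - 247676/((-36*18)) = 47384*(1/17682) - 247676/(-648) = 23692/8841 - 247676*(-1/648) = 23692/8841 + 61919/162 = 183754661/477414 ≈ 384.90)
1/((H - 50575) - 421752) = 1/((183754661/477414 - 50575) - 421752) = 1/(-23961458389/477414 - 421752) = 1/(-225311767717/477414) = -477414/225311767717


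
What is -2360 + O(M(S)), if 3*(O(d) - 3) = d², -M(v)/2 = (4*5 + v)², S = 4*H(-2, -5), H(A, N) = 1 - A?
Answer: 4187233/3 ≈ 1.3957e+6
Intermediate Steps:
S = 12 (S = 4*(1 - 1*(-2)) = 4*(1 + 2) = 4*3 = 12)
M(v) = -2*(20 + v)² (M(v) = -2*(4*5 + v)² = -2*(20 + v)²)
O(d) = 3 + d²/3
-2360 + O(M(S)) = -2360 + (3 + (-2*(20 + 12)²)²/3) = -2360 + (3 + (-2*32²)²/3) = -2360 + (3 + (-2*1024)²/3) = -2360 + (3 + (⅓)*(-2048)²) = -2360 + (3 + (⅓)*4194304) = -2360 + (3 + 4194304/3) = -2360 + 4194313/3 = 4187233/3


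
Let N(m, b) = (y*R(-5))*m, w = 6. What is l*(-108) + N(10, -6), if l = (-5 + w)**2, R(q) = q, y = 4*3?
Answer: -708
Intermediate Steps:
y = 12
l = 1 (l = (-5 + 6)**2 = 1**2 = 1)
N(m, b) = -60*m (N(m, b) = (12*(-5))*m = -60*m)
l*(-108) + N(10, -6) = 1*(-108) - 60*10 = -108 - 600 = -708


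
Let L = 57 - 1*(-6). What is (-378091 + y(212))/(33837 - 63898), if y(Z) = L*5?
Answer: 377776/30061 ≈ 12.567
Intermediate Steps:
L = 63 (L = 57 + 6 = 63)
y(Z) = 315 (y(Z) = 63*5 = 315)
(-378091 + y(212))/(33837 - 63898) = (-378091 + 315)/(33837 - 63898) = -377776/(-30061) = -377776*(-1/30061) = 377776/30061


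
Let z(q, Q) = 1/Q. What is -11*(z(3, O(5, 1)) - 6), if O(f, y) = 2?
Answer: 121/2 ≈ 60.500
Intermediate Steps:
-11*(z(3, O(5, 1)) - 6) = -11*(1/2 - 6) = -11*(-11/2) = 121/2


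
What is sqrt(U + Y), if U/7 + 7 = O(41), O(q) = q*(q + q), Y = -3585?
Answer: 10*sqrt(199) ≈ 141.07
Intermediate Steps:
O(q) = 2*q**2 (O(q) = q*(2*q) = 2*q**2)
U = 23485 (U = -49 + 7*(2*41**2) = -49 + 7*(2*1681) = -49 + 7*3362 = -49 + 23534 = 23485)
sqrt(U + Y) = sqrt(23485 - 3585) = sqrt(19900) = 10*sqrt(199)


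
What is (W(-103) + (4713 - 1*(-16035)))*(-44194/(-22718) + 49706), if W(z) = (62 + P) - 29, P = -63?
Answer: 11698057191618/11359 ≈ 1.0298e+9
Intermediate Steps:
W(z) = -30 (W(z) = (62 - 63) - 29 = -1 - 29 = -30)
(W(-103) + (4713 - 1*(-16035)))*(-44194/(-22718) + 49706) = (-30 + (4713 - 1*(-16035)))*(-44194/(-22718) + 49706) = (-30 + (4713 + 16035))*(-44194*(-1/22718) + 49706) = (-30 + 20748)*(22097/11359 + 49706) = 20718*(564632551/11359) = 11698057191618/11359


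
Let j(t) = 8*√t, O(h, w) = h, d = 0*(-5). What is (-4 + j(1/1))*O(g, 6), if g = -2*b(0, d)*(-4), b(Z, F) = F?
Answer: 0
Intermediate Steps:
d = 0
g = 0 (g = -2*0*(-4) = 0*(-4) = 0)
(-4 + j(1/1))*O(g, 6) = (-4 + 8*√(1/1))*0 = (-4 + 8*√(1*1))*0 = (-4 + 8*√1)*0 = (-4 + 8*1)*0 = (-4 + 8)*0 = 4*0 = 0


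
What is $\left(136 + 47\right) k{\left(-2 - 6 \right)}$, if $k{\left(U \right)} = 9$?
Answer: $1647$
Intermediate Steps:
$\left(136 + 47\right) k{\left(-2 - 6 \right)} = \left(136 + 47\right) 9 = 183 \cdot 9 = 1647$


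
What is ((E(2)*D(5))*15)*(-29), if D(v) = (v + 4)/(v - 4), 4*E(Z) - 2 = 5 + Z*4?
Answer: -58725/4 ≈ -14681.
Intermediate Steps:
E(Z) = 7/4 + Z (E(Z) = 1/2 + (5 + Z*4)/4 = 1/2 + (5 + 4*Z)/4 = 1/2 + (5/4 + Z) = 7/4 + Z)
D(v) = (4 + v)/(-4 + v)
((E(2)*D(5))*15)*(-29) = (((7/4 + 2)*((4 + 5)/(-4 + 5)))*15)*(-29) = ((15*(9/1)/4)*15)*(-29) = ((15*(1*9)/4)*15)*(-29) = (((15/4)*9)*15)*(-29) = ((135/4)*15)*(-29) = (2025/4)*(-29) = -58725/4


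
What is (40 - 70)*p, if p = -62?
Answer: 1860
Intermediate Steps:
(40 - 70)*p = (40 - 70)*(-62) = -30*(-62) = 1860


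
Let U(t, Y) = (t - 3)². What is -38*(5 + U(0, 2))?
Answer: -532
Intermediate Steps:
U(t, Y) = (-3 + t)²
-38*(5 + U(0, 2)) = -38*(5 + (-3 + 0)²) = -38*(5 + (-3)²) = -38*(5 + 9) = -38*14 = -532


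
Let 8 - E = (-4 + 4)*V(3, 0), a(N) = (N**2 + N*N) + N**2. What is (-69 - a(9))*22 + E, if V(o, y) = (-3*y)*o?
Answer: -6856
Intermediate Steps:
a(N) = 3*N**2 (a(N) = (N**2 + N**2) + N**2 = 2*N**2 + N**2 = 3*N**2)
V(o, y) = -3*o*y
E = 8 (E = 8 - (-4 + 4)*(-3*3*0) = 8 - 0*0 = 8 - 1*0 = 8 + 0 = 8)
(-69 - a(9))*22 + E = (-69 - 3*9**2)*22 + 8 = (-69 - 3*81)*22 + 8 = (-69 - 1*243)*22 + 8 = (-69 - 243)*22 + 8 = -312*22 + 8 = -6864 + 8 = -6856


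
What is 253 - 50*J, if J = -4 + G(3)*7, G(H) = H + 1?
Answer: -947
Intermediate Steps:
G(H) = 1 + H
J = 24 (J = -4 + (1 + 3)*7 = -4 + 4*7 = -4 + 28 = 24)
253 - 50*J = 253 - 50*24 = 253 - 1200 = -947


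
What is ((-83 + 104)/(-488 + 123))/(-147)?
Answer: 1/2555 ≈ 0.00039139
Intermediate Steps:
((-83 + 104)/(-488 + 123))/(-147) = (21/(-365))*(-1/147) = (21*(-1/365))*(-1/147) = -21/365*(-1/147) = 1/2555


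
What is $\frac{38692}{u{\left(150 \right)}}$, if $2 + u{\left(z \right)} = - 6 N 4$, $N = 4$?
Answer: $- \frac{19346}{49} \approx -394.82$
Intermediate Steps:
$u{\left(z \right)} = -98$ ($u{\left(z \right)} = -2 + \left(-6\right) 4 \cdot 4 = -2 - 96 = -98$)
$\frac{38692}{u{\left(150 \right)}} = \frac{38692}{-98} = 38692 \left(- \frac{1}{98}\right) = - \frac{19346}{49}$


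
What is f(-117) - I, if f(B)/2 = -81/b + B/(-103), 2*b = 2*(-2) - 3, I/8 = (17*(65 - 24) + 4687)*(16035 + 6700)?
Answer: -706033389310/721 ≈ -9.7924e+8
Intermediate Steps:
I = 979241920 (I = 8*((17*(65 - 24) + 4687)*(16035 + 6700)) = 8*((17*41 + 4687)*22735) = 8*((697 + 4687)*22735) = 8*(5384*22735) = 8*122405240 = 979241920)
b = -7/2 (b = (2*(-2) - 3)/2 = (-4 - 3)/2 = (½)*(-7) = -7/2 ≈ -3.5000)
f(B) = 324/7 - 2*B/103 (f(B) = 2*(-81/(-7/2) + B/(-103)) = 2*(-81*(-2/7) + B*(-1/103)) = 2*(162/7 - B/103) = 324/7 - 2*B/103)
f(-117) - I = (324/7 - 2/103*(-117)) - 1*979241920 = (324/7 + 234/103) - 979241920 = 35010/721 - 979241920 = -706033389310/721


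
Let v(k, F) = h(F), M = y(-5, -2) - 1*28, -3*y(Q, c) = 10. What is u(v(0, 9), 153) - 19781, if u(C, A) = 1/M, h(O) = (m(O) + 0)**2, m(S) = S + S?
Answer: -1859417/94 ≈ -19781.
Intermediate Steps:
y(Q, c) = -10/3 (y(Q, c) = -1/3*10 = -10/3)
m(S) = 2*S
M = -94/3 (M = -10/3 - 1*28 = -10/3 - 28 = -94/3 ≈ -31.333)
h(O) = 4*O**2 (h(O) = (2*O + 0)**2 = (2*O)**2 = 4*O**2)
v(k, F) = 4*F**2
u(C, A) = -3/94 (u(C, A) = 1/(-94/3) = -3/94)
u(v(0, 9), 153) - 19781 = -3/94 - 19781 = -1859417/94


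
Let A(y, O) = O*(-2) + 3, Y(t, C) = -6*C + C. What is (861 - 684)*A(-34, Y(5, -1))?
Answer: -1239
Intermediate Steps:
Y(t, C) = -5*C
A(y, O) = 3 - 2*O (A(y, O) = -2*O + 3 = 3 - 2*O)
(861 - 684)*A(-34, Y(5, -1)) = (861 - 684)*(3 - (-10)*(-1)) = 177*(3 - 2*5) = 177*(3 - 10) = 177*(-7) = -1239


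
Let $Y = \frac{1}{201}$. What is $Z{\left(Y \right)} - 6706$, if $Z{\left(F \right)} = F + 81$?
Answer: $- \frac{1331624}{201} \approx -6625.0$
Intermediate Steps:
$Y = \frac{1}{201} \approx 0.0049751$
$Z{\left(F \right)} = 81 + F$
$Z{\left(Y \right)} - 6706 = \left(81 + \frac{1}{201}\right) - 6706 = \frac{16282}{201} - 6706 = - \frac{1331624}{201}$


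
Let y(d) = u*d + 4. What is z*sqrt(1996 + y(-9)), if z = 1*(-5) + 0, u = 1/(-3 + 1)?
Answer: -5*sqrt(8018)/2 ≈ -223.86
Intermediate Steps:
u = -1/2 (u = 1/(-2) = -1/2 ≈ -0.50000)
y(d) = 4 - d/2 (y(d) = -d/2 + 4 = 4 - d/2)
z = -5 (z = -5 + 0 = -5)
z*sqrt(1996 + y(-9)) = -5*sqrt(1996 + (4 - 1/2*(-9))) = -5*sqrt(1996 + (4 + 9/2)) = -5*sqrt(1996 + 17/2) = -5*sqrt(8018)/2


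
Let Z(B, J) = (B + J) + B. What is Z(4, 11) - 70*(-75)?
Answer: 5269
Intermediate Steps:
Z(B, J) = J + 2*B
Z(4, 11) - 70*(-75) = (11 + 2*4) - 70*(-75) = (11 + 8) + 5250 = 19 + 5250 = 5269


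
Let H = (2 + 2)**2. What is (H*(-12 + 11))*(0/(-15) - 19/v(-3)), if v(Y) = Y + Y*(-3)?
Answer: 152/3 ≈ 50.667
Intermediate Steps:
v(Y) = -2*Y (v(Y) = Y - 3*Y = -2*Y)
H = 16 (H = 4**2 = 16)
(H*(-12 + 11))*(0/(-15) - 19/v(-3)) = (16*(-12 + 11))*(0/(-15) - 19/((-2*(-3)))) = (16*(-1))*(0*(-1/15) - 19/6) = -16*(0 - 19*1/6) = -16*(0 - 19/6) = -16*(-19/6) = 152/3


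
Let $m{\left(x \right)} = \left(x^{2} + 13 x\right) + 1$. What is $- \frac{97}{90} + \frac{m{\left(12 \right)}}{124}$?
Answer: $\frac{7531}{5580} \approx 1.3496$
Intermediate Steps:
$m{\left(x \right)} = 1 + x^{2} + 13 x$
$- \frac{97}{90} + \frac{m{\left(12 \right)}}{124} = - \frac{97}{90} + \frac{1 + 12^{2} + 13 \cdot 12}{124} = \left(-97\right) \frac{1}{90} + \frac{1 + 144 + 156}{124} = - \frac{97}{90} + \frac{1}{124} \cdot 301 = - \frac{97}{90} + \frac{301}{124} = \frac{7531}{5580}$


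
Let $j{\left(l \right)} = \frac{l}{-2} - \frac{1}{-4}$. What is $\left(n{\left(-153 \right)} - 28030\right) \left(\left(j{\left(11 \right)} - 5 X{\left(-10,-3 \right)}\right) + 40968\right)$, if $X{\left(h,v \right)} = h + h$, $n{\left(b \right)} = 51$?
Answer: $- \frac{4595578729}{4} \approx -1.1489 \cdot 10^{9}$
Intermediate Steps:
$j{\left(l \right)} = \frac{1}{4} - \frac{l}{2}$ ($j{\left(l \right)} = l \left(- \frac{1}{2}\right) - - \frac{1}{4} = - \frac{l}{2} + \frac{1}{4} = \frac{1}{4} - \frac{l}{2}$)
$X{\left(h,v \right)} = 2 h$
$\left(n{\left(-153 \right)} - 28030\right) \left(\left(j{\left(11 \right)} - 5 X{\left(-10,-3 \right)}\right) + 40968\right) = \left(51 - 28030\right) \left(\left(\left(\frac{1}{4} - \frac{11}{2}\right) - 5 \cdot 2 \left(-10\right)\right) + 40968\right) = - 27979 \left(\left(\left(\frac{1}{4} - \frac{11}{2}\right) - -100\right) + 40968\right) = - 27979 \left(\left(- \frac{21}{4} + 100\right) + 40968\right) = - 27979 \left(\frac{379}{4} + 40968\right) = \left(-27979\right) \frac{164251}{4} = - \frac{4595578729}{4}$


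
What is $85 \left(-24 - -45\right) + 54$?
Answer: $1839$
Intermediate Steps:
$85 \left(-24 - -45\right) + 54 = 85 \left(-24 + 45\right) + 54 = 85 \cdot 21 + 54 = 1785 + 54 = 1839$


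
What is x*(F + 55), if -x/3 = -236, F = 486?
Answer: 383028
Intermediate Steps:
x = 708 (x = -3*(-236) = 708)
x*(F + 55) = 708*(486 + 55) = 708*541 = 383028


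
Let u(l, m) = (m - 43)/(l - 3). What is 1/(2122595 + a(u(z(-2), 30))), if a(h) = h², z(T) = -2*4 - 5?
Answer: 256/543384489 ≈ 4.7112e-7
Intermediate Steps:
z(T) = -13 (z(T) = -8 - 5 = -13)
u(l, m) = (-43 + m)/(-3 + l)
1/(2122595 + a(u(z(-2), 30))) = 1/(2122595 + ((-43 + 30)/(-3 - 13))²) = 1/(2122595 + (-13/(-16))²) = 1/(2122595 + (-1/16*(-13))²) = 1/(2122595 + (13/16)²) = 1/(2122595 + 169/256) = 1/(543384489/256) = 256/543384489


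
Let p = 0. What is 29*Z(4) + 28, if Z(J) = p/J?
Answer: 28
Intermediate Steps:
Z(J) = 0 (Z(J) = 0/J = 0)
29*Z(4) + 28 = 29*0 + 28 = 0 + 28 = 28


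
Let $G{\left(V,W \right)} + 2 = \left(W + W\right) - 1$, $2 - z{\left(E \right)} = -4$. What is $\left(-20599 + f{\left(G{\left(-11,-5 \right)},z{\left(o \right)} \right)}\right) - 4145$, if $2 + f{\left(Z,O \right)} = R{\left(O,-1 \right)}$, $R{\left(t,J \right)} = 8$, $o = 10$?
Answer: $-24738$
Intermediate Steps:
$z{\left(E \right)} = 6$ ($z{\left(E \right)} = 2 - -4 = 2 + 4 = 6$)
$G{\left(V,W \right)} = -3 + 2 W$ ($G{\left(V,W \right)} = -2 + \left(\left(W + W\right) - 1\right) = -2 + \left(2 W - 1\right) = -2 + \left(-1 + 2 W\right) = -3 + 2 W$)
$f{\left(Z,O \right)} = 6$ ($f{\left(Z,O \right)} = -2 + 8 = 6$)
$\left(-20599 + f{\left(G{\left(-11,-5 \right)},z{\left(o \right)} \right)}\right) - 4145 = \left(-20599 + 6\right) - 4145 = -20593 - 4145 = -24738$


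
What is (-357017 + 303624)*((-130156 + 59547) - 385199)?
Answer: 24336956544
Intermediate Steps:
(-357017 + 303624)*((-130156 + 59547) - 385199) = -53393*(-70609 - 385199) = -53393*(-455808) = 24336956544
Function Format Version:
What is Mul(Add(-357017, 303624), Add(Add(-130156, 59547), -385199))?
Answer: 24336956544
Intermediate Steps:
Mul(Add(-357017, 303624), Add(Add(-130156, 59547), -385199)) = Mul(-53393, Add(-70609, -385199)) = Mul(-53393, -455808) = 24336956544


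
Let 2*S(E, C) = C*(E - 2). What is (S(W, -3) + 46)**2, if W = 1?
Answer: 9025/4 ≈ 2256.3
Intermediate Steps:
S(E, C) = C*(-2 + E)/2 (S(E, C) = (C*(E - 2))/2 = (C*(-2 + E))/2 = C*(-2 + E)/2)
(S(W, -3) + 46)**2 = ((1/2)*(-3)*(-2 + 1) + 46)**2 = ((1/2)*(-3)*(-1) + 46)**2 = (3/2 + 46)**2 = (95/2)**2 = 9025/4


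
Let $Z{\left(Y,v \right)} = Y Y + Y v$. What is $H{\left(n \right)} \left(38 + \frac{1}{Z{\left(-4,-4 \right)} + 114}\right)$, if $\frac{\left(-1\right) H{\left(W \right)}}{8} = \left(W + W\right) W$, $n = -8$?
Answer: $- \frac{2841088}{73} \approx -38919.0$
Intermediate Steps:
$H{\left(W \right)} = - 16 W^{2}$ ($H{\left(W \right)} = - 8 \left(W + W\right) W = - 8 \cdot 2 W W = - 8 \cdot 2 W^{2} = - 16 W^{2}$)
$Z{\left(Y,v \right)} = Y^{2} + Y v$
$H{\left(n \right)} \left(38 + \frac{1}{Z{\left(-4,-4 \right)} + 114}\right) = - 16 \left(-8\right)^{2} \left(38 + \frac{1}{- 4 \left(-4 - 4\right) + 114}\right) = \left(-16\right) 64 \left(38 + \frac{1}{\left(-4\right) \left(-8\right) + 114}\right) = - 1024 \left(38 + \frac{1}{32 + 114}\right) = - 1024 \left(38 + \frac{1}{146}\right) = \left(-1024\right) \frac{5549}{146} = - \frac{2841088}{73}$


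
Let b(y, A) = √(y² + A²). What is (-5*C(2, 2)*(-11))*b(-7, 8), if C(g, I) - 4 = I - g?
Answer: 220*√113 ≈ 2338.6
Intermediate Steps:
C(g, I) = 4 + I - g (C(g, I) = 4 + (I - g) = 4 + I - g)
b(y, A) = √(A² + y²)
(-5*C(2, 2)*(-11))*b(-7, 8) = (-5*(4 + 2 - 1*2)*(-11))*√(8² + (-7)²) = (-5*(4 + 2 - 2)*(-11))*√(64 + 49) = (-5*4*(-11))*√113 = (-20*(-11))*√113 = 220*√113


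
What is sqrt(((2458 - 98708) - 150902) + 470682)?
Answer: sqrt(223530) ≈ 472.79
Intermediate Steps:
sqrt(((2458 - 98708) - 150902) + 470682) = sqrt((-96250 - 150902) + 470682) = sqrt(-247152 + 470682) = sqrt(223530)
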